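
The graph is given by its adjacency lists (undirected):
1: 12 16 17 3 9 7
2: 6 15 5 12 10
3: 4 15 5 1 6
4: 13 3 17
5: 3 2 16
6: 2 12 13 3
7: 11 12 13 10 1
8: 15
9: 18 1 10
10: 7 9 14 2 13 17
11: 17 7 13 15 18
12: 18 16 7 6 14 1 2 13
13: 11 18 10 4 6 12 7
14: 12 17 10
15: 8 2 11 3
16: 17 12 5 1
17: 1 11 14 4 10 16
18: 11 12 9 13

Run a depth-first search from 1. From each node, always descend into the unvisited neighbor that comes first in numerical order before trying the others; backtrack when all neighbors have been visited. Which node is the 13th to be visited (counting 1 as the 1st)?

18

Visit 1
1 → 3
3 → 4
4 → 13
13 → 6
6 → 2
2 → 5
5 → 16
16 → 12
12 → 7
7 → 10
10 → 9
9 → 18
18 → 11
11 → 15
15 → 8
11 → 17
17 → 14

Visit order: 1, 3, 4, 13, 6, 2, 5, 16, 12, 7, 10, 9, 18, 11, 15, 8, 17, 14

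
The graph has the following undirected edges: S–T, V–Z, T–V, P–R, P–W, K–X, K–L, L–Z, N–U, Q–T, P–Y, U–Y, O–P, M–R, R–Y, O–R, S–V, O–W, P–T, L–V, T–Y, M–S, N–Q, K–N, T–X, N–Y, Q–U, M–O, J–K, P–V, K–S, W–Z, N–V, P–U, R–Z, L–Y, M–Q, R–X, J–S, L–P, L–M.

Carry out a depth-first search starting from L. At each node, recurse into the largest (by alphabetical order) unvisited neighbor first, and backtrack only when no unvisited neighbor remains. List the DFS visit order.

L -> Z -> W -> P -> Y -> U -> Q -> T -> X -> R -> O -> M -> S -> V -> N -> K -> J

Visit L
L → Z
Z → W
W → P
P → Y
Y → U
U → Q
Q → T
T → X
X → R
R → O
O → M
M → S
S → V
V → N
N → K
K → J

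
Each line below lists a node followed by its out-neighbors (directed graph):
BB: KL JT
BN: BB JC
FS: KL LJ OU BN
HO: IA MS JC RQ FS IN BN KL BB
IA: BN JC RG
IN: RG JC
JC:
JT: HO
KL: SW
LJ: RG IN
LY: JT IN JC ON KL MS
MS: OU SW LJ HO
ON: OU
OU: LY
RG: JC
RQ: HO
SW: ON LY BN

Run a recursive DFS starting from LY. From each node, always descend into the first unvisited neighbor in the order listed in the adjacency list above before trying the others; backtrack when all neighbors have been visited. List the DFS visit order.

LY → JT → HO → IA → BN → BB → KL → SW → ON → OU → JC → RG → MS → LJ → IN → RQ → FS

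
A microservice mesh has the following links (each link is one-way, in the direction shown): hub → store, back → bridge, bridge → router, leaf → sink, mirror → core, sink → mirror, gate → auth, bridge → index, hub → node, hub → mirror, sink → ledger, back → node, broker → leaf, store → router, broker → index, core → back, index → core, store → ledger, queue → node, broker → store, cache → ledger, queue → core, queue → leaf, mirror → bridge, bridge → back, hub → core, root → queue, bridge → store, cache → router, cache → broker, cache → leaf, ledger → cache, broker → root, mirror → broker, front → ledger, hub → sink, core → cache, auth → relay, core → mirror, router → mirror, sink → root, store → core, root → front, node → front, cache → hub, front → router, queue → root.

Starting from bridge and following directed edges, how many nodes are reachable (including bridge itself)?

BFS from bridge visits: bridge, back, index, router, store, node, core, mirror, ledger, front, cache, broker, hub, leaf, root, sink, queue
Reachable nodes: 17 of 20 total.

17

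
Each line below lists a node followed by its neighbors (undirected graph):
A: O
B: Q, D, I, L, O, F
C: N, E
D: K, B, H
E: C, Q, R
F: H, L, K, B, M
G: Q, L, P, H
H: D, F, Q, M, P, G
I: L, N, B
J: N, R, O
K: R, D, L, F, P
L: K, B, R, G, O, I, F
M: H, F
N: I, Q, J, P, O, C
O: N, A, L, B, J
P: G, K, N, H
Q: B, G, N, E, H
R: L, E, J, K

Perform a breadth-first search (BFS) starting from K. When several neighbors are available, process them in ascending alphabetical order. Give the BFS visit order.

Visit K; enqueue D, F, L, P, R → queue [D, F, L, P, R]
Visit D; enqueue B, H → queue [F, L, P, R, B, H]
Visit F; enqueue M → queue [L, P, R, B, H, M]
Visit L; enqueue G, I, O → queue [P, R, B, H, M, G, I, O]
Visit P; enqueue N → queue [R, B, H, M, G, I, O, N]
Visit R; enqueue E, J → queue [B, H, M, G, I, O, N, E, J]
Visit B; enqueue Q → queue [H, M, G, I, O, N, E, J, Q]
Visit H → queue [M, G, I, O, N, E, J, Q]
Visit M → queue [G, I, O, N, E, J, Q]
Visit G → queue [I, O, N, E, J, Q]
Visit I → queue [O, N, E, J, Q]
Visit O; enqueue A → queue [N, E, J, Q, A]
Visit N; enqueue C → queue [E, J, Q, A, C]
Visit E → queue [J, Q, A, C]
Visit J → queue [Q, A, C]
Visit Q → queue [A, C]
Visit A → queue [C]
Visit C → queue []

K -> D -> F -> L -> P -> R -> B -> H -> M -> G -> I -> O -> N -> E -> J -> Q -> A -> C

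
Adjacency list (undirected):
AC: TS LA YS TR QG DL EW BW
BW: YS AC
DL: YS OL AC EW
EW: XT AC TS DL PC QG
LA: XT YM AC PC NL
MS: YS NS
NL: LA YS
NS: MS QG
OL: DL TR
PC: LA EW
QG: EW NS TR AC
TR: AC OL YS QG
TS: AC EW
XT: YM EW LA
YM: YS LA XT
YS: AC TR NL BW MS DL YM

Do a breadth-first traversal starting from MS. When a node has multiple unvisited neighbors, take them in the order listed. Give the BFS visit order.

MS YS NS AC TR NL BW DL YM QG TS LA EW OL XT PC

Visit MS; enqueue YS, NS → queue [YS, NS]
Visit YS; enqueue AC, TR, NL, BW, DL, YM → queue [NS, AC, TR, NL, BW, DL, YM]
Visit NS; enqueue QG → queue [AC, TR, NL, BW, DL, YM, QG]
Visit AC; enqueue TS, LA, EW → queue [TR, NL, BW, DL, YM, QG, TS, LA, EW]
Visit TR; enqueue OL → queue [NL, BW, DL, YM, QG, TS, LA, EW, OL]
Visit NL → queue [BW, DL, YM, QG, TS, LA, EW, OL]
Visit BW → queue [DL, YM, QG, TS, LA, EW, OL]
Visit DL → queue [YM, QG, TS, LA, EW, OL]
Visit YM; enqueue XT → queue [QG, TS, LA, EW, OL, XT]
Visit QG → queue [TS, LA, EW, OL, XT]
Visit TS → queue [LA, EW, OL, XT]
Visit LA; enqueue PC → queue [EW, OL, XT, PC]
Visit EW → queue [OL, XT, PC]
Visit OL → queue [XT, PC]
Visit XT → queue [PC]
Visit PC → queue []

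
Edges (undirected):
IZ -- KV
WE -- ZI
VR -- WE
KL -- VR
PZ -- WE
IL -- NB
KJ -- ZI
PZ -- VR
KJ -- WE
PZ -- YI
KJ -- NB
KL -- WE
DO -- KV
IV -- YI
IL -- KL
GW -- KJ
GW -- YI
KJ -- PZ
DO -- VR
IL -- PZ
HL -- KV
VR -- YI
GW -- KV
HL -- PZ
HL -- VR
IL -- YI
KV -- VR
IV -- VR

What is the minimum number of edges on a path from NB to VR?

Level 0: NB
Level 1: IL, KJ
Level 2: GW, KL, PZ, WE, YI, ZI
Level 3: HL, IV, KV, VR
Level 4: DO, IZ
VR first appears at level 3.

3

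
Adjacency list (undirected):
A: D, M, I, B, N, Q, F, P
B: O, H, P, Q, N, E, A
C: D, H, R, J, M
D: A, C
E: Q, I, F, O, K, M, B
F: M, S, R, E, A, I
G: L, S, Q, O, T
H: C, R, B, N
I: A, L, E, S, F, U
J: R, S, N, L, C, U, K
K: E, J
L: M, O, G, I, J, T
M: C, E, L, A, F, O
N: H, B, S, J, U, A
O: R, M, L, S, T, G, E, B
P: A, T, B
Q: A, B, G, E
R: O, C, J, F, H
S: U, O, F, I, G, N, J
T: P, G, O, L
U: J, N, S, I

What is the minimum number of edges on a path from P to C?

3

Level 0: P
Level 1: A, B, T
Level 2: D, E, F, G, H, I, L, M, N, O, Q
Level 3: C, J, K, R, S, U
C first appears at level 3.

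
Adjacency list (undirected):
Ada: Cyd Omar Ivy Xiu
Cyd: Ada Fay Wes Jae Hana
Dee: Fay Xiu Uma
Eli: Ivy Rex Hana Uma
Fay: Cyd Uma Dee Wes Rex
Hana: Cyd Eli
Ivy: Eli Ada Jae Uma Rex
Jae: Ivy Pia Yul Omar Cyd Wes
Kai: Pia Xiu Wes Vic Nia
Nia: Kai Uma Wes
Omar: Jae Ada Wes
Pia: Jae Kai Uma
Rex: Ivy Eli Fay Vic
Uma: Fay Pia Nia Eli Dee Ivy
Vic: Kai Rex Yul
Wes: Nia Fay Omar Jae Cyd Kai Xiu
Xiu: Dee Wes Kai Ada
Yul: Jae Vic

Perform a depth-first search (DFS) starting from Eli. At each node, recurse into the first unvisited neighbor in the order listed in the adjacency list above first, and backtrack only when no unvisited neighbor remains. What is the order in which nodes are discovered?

Visit Eli
Eli → Ivy
Ivy → Ada
Ada → Cyd
Cyd → Fay
Fay → Uma
Uma → Pia
Pia → Jae
Jae → Yul
Yul → Vic
Vic → Kai
Kai → Xiu
Xiu → Dee
Xiu → Wes
Wes → Nia
Wes → Omar
Vic → Rex
Cyd → Hana

Eli, Ivy, Ada, Cyd, Fay, Uma, Pia, Jae, Yul, Vic, Kai, Xiu, Dee, Wes, Nia, Omar, Rex, Hana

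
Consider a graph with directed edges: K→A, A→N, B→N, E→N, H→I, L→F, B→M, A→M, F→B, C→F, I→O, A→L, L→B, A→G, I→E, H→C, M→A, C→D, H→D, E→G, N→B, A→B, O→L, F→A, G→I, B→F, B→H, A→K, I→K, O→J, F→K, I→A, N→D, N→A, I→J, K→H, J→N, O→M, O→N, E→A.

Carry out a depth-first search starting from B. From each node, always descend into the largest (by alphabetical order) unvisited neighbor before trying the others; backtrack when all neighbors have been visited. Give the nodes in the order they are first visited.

Visit B
B → N
N → D
N → A
A → M
A → L
L → F
F → K
K → H
H → I
I → O
O → J
I → E
E → G
H → C

B, N, D, A, M, L, F, K, H, I, O, J, E, G, C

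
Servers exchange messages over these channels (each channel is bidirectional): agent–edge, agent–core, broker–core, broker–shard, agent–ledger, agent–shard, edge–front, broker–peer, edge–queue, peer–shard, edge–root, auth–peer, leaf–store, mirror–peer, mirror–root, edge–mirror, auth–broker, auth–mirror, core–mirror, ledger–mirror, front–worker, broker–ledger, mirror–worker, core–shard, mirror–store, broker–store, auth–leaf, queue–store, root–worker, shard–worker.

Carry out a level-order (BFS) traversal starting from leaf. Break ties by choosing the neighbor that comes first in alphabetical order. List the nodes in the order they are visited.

leaf → auth → store → broker → mirror → peer → queue → core → ledger → shard → edge → root → worker → agent → front

Visit leaf; enqueue auth, store → queue [auth, store]
Visit auth; enqueue broker, mirror, peer → queue [store, broker, mirror, peer]
Visit store; enqueue queue → queue [broker, mirror, peer, queue]
Visit broker; enqueue core, ledger, shard → queue [mirror, peer, queue, core, ledger, shard]
Visit mirror; enqueue edge, root, worker → queue [peer, queue, core, ledger, shard, edge, root, worker]
Visit peer → queue [queue, core, ledger, shard, edge, root, worker]
Visit queue → queue [core, ledger, shard, edge, root, worker]
Visit core; enqueue agent → queue [ledger, shard, edge, root, worker, agent]
Visit ledger → queue [shard, edge, root, worker, agent]
Visit shard → queue [edge, root, worker, agent]
Visit edge; enqueue front → queue [root, worker, agent, front]
Visit root → queue [worker, agent, front]
Visit worker → queue [agent, front]
Visit agent → queue [front]
Visit front → queue []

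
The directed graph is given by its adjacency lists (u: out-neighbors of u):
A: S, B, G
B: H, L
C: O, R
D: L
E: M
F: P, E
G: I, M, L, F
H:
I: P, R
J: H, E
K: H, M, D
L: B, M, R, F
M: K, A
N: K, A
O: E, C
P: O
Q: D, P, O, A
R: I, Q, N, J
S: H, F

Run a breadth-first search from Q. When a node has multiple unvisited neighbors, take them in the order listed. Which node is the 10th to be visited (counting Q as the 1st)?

Visit Q; enqueue D, P, O, A → queue [D, P, O, A]
Visit D; enqueue L → queue [P, O, A, L]
Visit P → queue [O, A, L]
Visit O; enqueue E, C → queue [A, L, E, C]
Visit A; enqueue S, B, G → queue [L, E, C, S, B, G]
Visit L; enqueue M, R, F → queue [E, C, S, B, G, M, R, F]
Visit E → queue [C, S, B, G, M, R, F]
Visit C → queue [S, B, G, M, R, F]
Visit S; enqueue H → queue [B, G, M, R, F, H]
Visit B → queue [G, M, R, F, H]
Visit G; enqueue I → queue [M, R, F, H, I]
Visit M; enqueue K → queue [R, F, H, I, K]
Visit R; enqueue N, J → queue [F, H, I, K, N, J]
Visit F → queue [H, I, K, N, J]
Visit H → queue [I, K, N, J]
Visit I → queue [K, N, J]
Visit K → queue [N, J]
Visit N → queue [J]
Visit J → queue []

Visit order: Q, D, P, O, A, L, E, C, S, B, G, M, R, F, H, I, K, N, J

B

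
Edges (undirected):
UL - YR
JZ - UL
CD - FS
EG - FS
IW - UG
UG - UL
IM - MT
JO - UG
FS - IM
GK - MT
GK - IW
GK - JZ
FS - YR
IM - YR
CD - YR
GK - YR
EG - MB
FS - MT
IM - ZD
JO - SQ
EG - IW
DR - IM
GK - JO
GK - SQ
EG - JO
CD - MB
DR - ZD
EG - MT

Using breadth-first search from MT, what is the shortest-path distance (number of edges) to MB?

2

Level 0: MT
Level 1: EG, FS, GK, IM
Level 2: CD, DR, IW, JO, JZ, MB, SQ, YR, ZD
Level 3: UG, UL
MB first appears at level 2.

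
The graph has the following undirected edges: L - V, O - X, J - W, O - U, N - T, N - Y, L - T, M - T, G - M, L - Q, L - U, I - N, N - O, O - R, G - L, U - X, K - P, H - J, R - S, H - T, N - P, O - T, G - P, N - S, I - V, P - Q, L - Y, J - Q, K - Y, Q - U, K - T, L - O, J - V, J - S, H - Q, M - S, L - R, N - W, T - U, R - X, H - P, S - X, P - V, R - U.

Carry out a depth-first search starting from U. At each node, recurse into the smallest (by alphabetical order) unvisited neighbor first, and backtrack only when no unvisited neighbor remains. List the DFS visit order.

Visit U
U → L
L → G
G → M
M → S
S → J
J → H
H → P
P → K
K → T
T → N
N → I
I → V
N → O
O → R
R → X
N → W
N → Y
P → Q

U, L, G, M, S, J, H, P, K, T, N, I, V, O, R, X, W, Y, Q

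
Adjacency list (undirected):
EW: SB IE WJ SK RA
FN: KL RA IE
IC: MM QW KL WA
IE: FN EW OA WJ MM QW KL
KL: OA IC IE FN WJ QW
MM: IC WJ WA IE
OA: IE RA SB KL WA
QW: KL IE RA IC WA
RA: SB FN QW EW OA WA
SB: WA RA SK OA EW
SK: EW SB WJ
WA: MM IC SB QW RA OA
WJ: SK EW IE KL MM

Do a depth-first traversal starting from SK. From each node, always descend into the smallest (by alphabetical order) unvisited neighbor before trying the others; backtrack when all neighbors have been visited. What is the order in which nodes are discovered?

SK, EW, IE, FN, KL, IC, MM, WA, OA, RA, QW, SB, WJ

Visit SK
SK → EW
EW → IE
IE → FN
FN → KL
KL → IC
IC → MM
MM → WA
WA → OA
OA → RA
RA → QW
RA → SB
MM → WJ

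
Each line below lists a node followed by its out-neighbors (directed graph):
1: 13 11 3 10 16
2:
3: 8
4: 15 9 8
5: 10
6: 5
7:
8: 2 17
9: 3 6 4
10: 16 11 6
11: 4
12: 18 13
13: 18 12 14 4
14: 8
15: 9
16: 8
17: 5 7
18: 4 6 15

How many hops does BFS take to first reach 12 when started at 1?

2

Level 0: 1
Level 1: 3, 10, 11, 13, 16
Level 2: 4, 6, 8, 12, 14, 18
Level 3: 2, 5, 9, 15, 17
Level 4: 7
12 first appears at level 2.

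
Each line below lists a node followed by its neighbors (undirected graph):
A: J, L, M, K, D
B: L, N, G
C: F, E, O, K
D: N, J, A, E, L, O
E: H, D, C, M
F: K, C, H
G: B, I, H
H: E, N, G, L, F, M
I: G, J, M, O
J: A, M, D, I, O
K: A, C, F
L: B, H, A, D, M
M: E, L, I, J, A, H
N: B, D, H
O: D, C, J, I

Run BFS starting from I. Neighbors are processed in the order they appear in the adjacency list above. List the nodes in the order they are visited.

Visit I; enqueue G, J, M, O → queue [G, J, M, O]
Visit G; enqueue B, H → queue [J, M, O, B, H]
Visit J; enqueue A, D → queue [M, O, B, H, A, D]
Visit M; enqueue E, L → queue [O, B, H, A, D, E, L]
Visit O; enqueue C → queue [B, H, A, D, E, L, C]
Visit B; enqueue N → queue [H, A, D, E, L, C, N]
Visit H; enqueue F → queue [A, D, E, L, C, N, F]
Visit A; enqueue K → queue [D, E, L, C, N, F, K]
Visit D → queue [E, L, C, N, F, K]
Visit E → queue [L, C, N, F, K]
Visit L → queue [C, N, F, K]
Visit C → queue [N, F, K]
Visit N → queue [F, K]
Visit F → queue [K]
Visit K → queue []

I G J M O B H A D E L C N F K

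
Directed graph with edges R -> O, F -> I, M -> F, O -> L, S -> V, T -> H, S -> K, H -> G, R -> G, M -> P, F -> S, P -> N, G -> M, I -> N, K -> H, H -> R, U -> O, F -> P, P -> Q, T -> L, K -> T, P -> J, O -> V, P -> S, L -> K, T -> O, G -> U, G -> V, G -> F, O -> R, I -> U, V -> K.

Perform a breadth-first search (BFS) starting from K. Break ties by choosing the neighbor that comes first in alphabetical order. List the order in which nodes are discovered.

K, H, T, G, R, L, O, F, M, U, V, I, P, S, N, J, Q

Visit K; enqueue H, T → queue [H, T]
Visit H; enqueue G, R → queue [T, G, R]
Visit T; enqueue L, O → queue [G, R, L, O]
Visit G; enqueue F, M, U, V → queue [R, L, O, F, M, U, V]
Visit R → queue [L, O, F, M, U, V]
Visit L → queue [O, F, M, U, V]
Visit O → queue [F, M, U, V]
Visit F; enqueue I, P, S → queue [M, U, V, I, P, S]
Visit M → queue [U, V, I, P, S]
Visit U → queue [V, I, P, S]
Visit V → queue [I, P, S]
Visit I; enqueue N → queue [P, S, N]
Visit P; enqueue J, Q → queue [S, N, J, Q]
Visit S → queue [N, J, Q]
Visit N → queue [J, Q]
Visit J → queue [Q]
Visit Q → queue []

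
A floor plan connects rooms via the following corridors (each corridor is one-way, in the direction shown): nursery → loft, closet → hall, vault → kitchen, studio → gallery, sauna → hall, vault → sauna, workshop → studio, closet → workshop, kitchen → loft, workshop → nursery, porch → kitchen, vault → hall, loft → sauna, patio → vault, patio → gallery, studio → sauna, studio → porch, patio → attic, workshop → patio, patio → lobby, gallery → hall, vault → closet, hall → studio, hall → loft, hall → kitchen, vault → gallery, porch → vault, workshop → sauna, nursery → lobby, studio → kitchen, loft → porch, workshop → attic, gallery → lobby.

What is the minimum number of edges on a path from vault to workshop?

2

Level 0: vault
Level 1: closet, gallery, hall, kitchen, sauna
Level 2: lobby, loft, studio, workshop
Level 3: attic, nursery, patio, porch
workshop first appears at level 2.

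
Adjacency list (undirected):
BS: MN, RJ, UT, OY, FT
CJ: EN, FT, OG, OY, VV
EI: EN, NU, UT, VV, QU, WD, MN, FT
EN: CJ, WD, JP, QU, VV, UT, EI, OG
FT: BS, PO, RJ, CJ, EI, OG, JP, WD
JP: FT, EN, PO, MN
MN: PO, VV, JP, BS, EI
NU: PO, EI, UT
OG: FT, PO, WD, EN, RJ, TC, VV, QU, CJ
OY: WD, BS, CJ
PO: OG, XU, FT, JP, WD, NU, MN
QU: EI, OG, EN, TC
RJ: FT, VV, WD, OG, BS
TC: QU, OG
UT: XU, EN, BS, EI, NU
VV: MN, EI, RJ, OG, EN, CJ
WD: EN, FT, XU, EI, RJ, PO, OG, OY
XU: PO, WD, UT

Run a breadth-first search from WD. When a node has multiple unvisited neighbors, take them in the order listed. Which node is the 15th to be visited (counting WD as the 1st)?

BS

Visit WD; enqueue EN, FT, XU, EI, RJ, PO, OG, OY → queue [EN, FT, XU, EI, RJ, PO, OG, OY]
Visit EN; enqueue CJ, JP, QU, VV, UT → queue [FT, XU, EI, RJ, PO, OG, OY, CJ, JP, QU, VV, UT]
Visit FT; enqueue BS → queue [XU, EI, RJ, PO, OG, OY, CJ, JP, QU, VV, UT, BS]
Visit XU → queue [EI, RJ, PO, OG, OY, CJ, JP, QU, VV, UT, BS]
Visit EI; enqueue NU, MN → queue [RJ, PO, OG, OY, CJ, JP, QU, VV, UT, BS, NU, MN]
Visit RJ → queue [PO, OG, OY, CJ, JP, QU, VV, UT, BS, NU, MN]
Visit PO → queue [OG, OY, CJ, JP, QU, VV, UT, BS, NU, MN]
Visit OG; enqueue TC → queue [OY, CJ, JP, QU, VV, UT, BS, NU, MN, TC]
Visit OY → queue [CJ, JP, QU, VV, UT, BS, NU, MN, TC]
Visit CJ → queue [JP, QU, VV, UT, BS, NU, MN, TC]
Visit JP → queue [QU, VV, UT, BS, NU, MN, TC]
Visit QU → queue [VV, UT, BS, NU, MN, TC]
Visit VV → queue [UT, BS, NU, MN, TC]
Visit UT → queue [BS, NU, MN, TC]
Visit BS → queue [NU, MN, TC]
Visit NU → queue [MN, TC]
Visit MN → queue [TC]
Visit TC → queue []

Visit order: WD, EN, FT, XU, EI, RJ, PO, OG, OY, CJ, JP, QU, VV, UT, BS, NU, MN, TC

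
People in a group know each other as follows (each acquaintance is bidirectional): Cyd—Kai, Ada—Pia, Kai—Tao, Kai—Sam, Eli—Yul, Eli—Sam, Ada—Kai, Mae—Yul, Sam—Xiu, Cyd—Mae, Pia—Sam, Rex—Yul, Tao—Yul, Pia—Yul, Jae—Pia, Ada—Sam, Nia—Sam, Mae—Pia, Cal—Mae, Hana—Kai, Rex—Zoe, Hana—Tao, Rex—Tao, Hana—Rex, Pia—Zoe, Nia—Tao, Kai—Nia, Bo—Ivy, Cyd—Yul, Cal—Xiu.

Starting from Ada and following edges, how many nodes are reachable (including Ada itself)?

16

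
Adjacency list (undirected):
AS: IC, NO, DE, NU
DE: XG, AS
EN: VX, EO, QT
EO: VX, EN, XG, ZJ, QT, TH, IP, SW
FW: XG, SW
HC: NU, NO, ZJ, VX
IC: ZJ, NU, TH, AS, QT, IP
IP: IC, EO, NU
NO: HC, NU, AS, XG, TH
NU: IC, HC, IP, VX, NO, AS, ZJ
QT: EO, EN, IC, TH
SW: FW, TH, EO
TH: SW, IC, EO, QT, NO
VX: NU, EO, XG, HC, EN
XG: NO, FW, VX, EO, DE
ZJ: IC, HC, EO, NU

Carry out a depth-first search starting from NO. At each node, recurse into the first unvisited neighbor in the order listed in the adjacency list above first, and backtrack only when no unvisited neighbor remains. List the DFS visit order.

NO -> HC -> NU -> IC -> ZJ -> EO -> VX -> XG -> FW -> SW -> TH -> QT -> EN -> DE -> AS -> IP

Visit NO
NO → HC
HC → NU
NU → IC
IC → ZJ
ZJ → EO
EO → VX
VX → XG
XG → FW
FW → SW
SW → TH
TH → QT
QT → EN
XG → DE
DE → AS
EO → IP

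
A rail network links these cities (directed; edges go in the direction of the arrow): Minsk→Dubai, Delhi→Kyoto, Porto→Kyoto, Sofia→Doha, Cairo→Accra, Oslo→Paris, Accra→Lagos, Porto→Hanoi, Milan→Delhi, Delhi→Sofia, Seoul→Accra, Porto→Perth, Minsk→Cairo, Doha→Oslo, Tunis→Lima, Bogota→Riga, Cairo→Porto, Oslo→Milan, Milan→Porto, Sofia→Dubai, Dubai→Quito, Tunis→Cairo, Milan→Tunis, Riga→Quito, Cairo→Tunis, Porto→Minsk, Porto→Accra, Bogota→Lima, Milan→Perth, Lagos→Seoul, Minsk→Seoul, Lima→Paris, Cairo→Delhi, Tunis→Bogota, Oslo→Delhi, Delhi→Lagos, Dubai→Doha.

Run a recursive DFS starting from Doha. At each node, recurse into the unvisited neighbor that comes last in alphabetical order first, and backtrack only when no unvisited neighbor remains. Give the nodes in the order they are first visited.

Doha, Oslo, Paris, Milan, Tunis, Lima, Cairo, Porto, Perth, Minsk, Seoul, Accra, Lagos, Dubai, Quito, Kyoto, Hanoi, Delhi, Sofia, Bogota, Riga

Visit Doha
Doha → Oslo
Oslo → Paris
Oslo → Milan
Milan → Tunis
Tunis → Lima
Tunis → Cairo
Cairo → Porto
Porto → Perth
Porto → Minsk
Minsk → Seoul
Seoul → Accra
Accra → Lagos
Minsk → Dubai
Dubai → Quito
Porto → Kyoto
Porto → Hanoi
Cairo → Delhi
Delhi → Sofia
Tunis → Bogota
Bogota → Riga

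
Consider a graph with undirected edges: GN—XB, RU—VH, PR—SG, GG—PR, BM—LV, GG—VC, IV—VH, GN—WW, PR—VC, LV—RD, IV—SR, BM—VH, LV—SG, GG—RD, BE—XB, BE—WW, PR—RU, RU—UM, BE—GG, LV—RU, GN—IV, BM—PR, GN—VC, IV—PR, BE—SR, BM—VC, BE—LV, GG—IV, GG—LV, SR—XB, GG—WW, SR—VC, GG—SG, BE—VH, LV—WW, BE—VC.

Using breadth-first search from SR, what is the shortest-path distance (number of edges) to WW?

Level 0: SR
Level 1: BE, IV, VC, XB
Level 2: BM, GG, GN, LV, PR, VH, WW
Level 3: RD, RU, SG
Level 4: UM
WW first appears at level 2.

2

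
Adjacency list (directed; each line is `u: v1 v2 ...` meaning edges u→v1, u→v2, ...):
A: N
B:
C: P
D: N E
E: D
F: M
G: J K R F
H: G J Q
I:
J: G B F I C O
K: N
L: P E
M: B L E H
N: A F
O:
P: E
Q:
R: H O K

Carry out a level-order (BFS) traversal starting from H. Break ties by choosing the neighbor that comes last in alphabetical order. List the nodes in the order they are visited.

H Q J G O I F C B R K M P N L E A D

Visit H; enqueue Q, J, G → queue [Q, J, G]
Visit Q → queue [J, G]
Visit J; enqueue O, I, F, C, B → queue [G, O, I, F, C, B]
Visit G; enqueue R, K → queue [O, I, F, C, B, R, K]
Visit O → queue [I, F, C, B, R, K]
Visit I → queue [F, C, B, R, K]
Visit F; enqueue M → queue [C, B, R, K, M]
Visit C; enqueue P → queue [B, R, K, M, P]
Visit B → queue [R, K, M, P]
Visit R → queue [K, M, P]
Visit K; enqueue N → queue [M, P, N]
Visit M; enqueue L, E → queue [P, N, L, E]
Visit P → queue [N, L, E]
Visit N; enqueue A → queue [L, E, A]
Visit L → queue [E, A]
Visit E; enqueue D → queue [A, D]
Visit A → queue [D]
Visit D → queue []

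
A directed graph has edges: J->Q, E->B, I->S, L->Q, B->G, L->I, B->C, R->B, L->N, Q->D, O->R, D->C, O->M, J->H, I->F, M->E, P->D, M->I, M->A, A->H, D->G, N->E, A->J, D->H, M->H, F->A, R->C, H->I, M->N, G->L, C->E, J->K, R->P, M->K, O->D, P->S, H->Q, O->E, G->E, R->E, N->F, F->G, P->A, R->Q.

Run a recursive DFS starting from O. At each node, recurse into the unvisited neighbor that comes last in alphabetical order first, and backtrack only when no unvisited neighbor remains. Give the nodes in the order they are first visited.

O → R → Q → D → H → I → S → F → G → L → N → E → B → C → A → J → K → P → M

Visit O
O → R
R → Q
Q → D
D → H
H → I
I → S
I → F
F → G
G → L
L → N
N → E
E → B
B → C
F → A
A → J
J → K
R → P
O → M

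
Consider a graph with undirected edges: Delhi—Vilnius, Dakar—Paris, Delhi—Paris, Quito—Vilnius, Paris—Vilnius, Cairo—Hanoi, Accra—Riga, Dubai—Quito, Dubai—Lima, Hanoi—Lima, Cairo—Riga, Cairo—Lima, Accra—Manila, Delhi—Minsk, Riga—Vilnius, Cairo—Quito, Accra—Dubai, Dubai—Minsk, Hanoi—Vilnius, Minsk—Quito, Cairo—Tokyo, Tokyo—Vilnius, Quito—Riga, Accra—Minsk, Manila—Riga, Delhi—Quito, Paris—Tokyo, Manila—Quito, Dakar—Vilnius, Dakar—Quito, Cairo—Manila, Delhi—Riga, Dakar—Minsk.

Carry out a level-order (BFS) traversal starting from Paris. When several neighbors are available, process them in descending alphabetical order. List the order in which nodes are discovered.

Paris Vilnius Tokyo Delhi Dakar Riga Quito Hanoi Cairo Minsk Manila Accra Dubai Lima

Visit Paris; enqueue Vilnius, Tokyo, Delhi, Dakar → queue [Vilnius, Tokyo, Delhi, Dakar]
Visit Vilnius; enqueue Riga, Quito, Hanoi → queue [Tokyo, Delhi, Dakar, Riga, Quito, Hanoi]
Visit Tokyo; enqueue Cairo → queue [Delhi, Dakar, Riga, Quito, Hanoi, Cairo]
Visit Delhi; enqueue Minsk → queue [Dakar, Riga, Quito, Hanoi, Cairo, Minsk]
Visit Dakar → queue [Riga, Quito, Hanoi, Cairo, Minsk]
Visit Riga; enqueue Manila, Accra → queue [Quito, Hanoi, Cairo, Minsk, Manila, Accra]
Visit Quito; enqueue Dubai → queue [Hanoi, Cairo, Minsk, Manila, Accra, Dubai]
Visit Hanoi; enqueue Lima → queue [Cairo, Minsk, Manila, Accra, Dubai, Lima]
Visit Cairo → queue [Minsk, Manila, Accra, Dubai, Lima]
Visit Minsk → queue [Manila, Accra, Dubai, Lima]
Visit Manila → queue [Accra, Dubai, Lima]
Visit Accra → queue [Dubai, Lima]
Visit Dubai → queue [Lima]
Visit Lima → queue []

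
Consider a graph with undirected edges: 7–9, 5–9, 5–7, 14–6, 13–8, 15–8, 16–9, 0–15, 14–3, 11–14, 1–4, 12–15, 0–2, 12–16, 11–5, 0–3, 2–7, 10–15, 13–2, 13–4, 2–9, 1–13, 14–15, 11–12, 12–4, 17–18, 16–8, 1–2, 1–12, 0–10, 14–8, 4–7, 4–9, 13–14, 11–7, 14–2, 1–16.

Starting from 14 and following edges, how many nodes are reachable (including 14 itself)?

BFS from 14 visits: 14, 2, 3, 6, 8, 11, 13, 15, 0, 1, 7, 9, 16, 5, 12, 4, 10
Reachable nodes: 17 of 19 total.

17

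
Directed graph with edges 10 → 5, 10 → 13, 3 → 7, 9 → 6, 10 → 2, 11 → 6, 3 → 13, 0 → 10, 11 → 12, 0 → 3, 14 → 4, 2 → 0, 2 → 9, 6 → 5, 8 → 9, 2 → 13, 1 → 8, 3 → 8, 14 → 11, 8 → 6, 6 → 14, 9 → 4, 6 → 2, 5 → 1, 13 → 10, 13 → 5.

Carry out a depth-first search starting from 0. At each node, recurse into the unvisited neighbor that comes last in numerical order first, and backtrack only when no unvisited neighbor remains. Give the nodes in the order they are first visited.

Visit 0
0 → 10
10 → 13
13 → 5
5 → 1
1 → 8
8 → 9
9 → 6
6 → 14
14 → 11
11 → 12
14 → 4
6 → 2
0 → 3
3 → 7

0, 10, 13, 5, 1, 8, 9, 6, 14, 11, 12, 4, 2, 3, 7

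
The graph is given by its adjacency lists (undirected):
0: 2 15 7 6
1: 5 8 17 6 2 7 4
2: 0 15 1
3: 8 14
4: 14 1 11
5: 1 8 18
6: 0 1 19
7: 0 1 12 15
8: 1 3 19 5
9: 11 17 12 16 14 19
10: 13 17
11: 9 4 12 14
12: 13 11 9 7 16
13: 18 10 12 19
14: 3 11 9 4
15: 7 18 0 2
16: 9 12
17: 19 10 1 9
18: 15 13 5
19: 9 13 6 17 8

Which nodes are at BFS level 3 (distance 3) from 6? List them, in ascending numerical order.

3, 10, 11, 12, 14, 16, 18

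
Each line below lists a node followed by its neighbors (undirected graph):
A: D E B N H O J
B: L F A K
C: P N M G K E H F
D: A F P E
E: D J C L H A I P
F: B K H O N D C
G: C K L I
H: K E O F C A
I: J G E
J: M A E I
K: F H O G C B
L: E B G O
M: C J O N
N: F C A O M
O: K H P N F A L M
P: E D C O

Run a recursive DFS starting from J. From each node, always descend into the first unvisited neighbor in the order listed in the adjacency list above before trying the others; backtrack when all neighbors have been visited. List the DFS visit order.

J -> M -> C -> P -> E -> D -> A -> B -> L -> G -> K -> F -> H -> O -> N -> I

Visit J
J → M
M → C
C → P
P → E
E → D
D → A
A → B
B → L
L → G
G → K
K → F
F → H
H → O
O → N
G → I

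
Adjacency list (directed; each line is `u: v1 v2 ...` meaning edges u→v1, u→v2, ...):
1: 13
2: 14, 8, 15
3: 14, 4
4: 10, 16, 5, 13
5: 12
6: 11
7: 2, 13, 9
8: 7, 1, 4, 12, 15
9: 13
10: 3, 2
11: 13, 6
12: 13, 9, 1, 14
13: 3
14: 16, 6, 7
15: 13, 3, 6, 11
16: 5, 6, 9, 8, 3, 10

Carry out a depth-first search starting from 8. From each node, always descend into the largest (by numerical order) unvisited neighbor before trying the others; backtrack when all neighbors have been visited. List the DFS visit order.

Visit 8
8 → 15
15 → 13
13 → 3
3 → 14
14 → 16
16 → 10
10 → 2
16 → 9
16 → 6
6 → 11
16 → 5
5 → 12
12 → 1
14 → 7
3 → 4

8 -> 15 -> 13 -> 3 -> 14 -> 16 -> 10 -> 2 -> 9 -> 6 -> 11 -> 5 -> 12 -> 1 -> 7 -> 4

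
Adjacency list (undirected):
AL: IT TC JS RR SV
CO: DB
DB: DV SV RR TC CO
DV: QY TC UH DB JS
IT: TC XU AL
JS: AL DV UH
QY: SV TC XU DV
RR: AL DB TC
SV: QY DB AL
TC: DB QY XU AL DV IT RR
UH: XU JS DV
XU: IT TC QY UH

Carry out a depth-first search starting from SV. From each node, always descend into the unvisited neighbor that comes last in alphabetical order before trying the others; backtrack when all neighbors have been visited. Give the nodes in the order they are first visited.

SV, QY, XU, UH, JS, DV, TC, RR, DB, CO, AL, IT

Visit SV
SV → QY
QY → XU
XU → UH
UH → JS
JS → DV
DV → TC
TC → RR
RR → DB
DB → CO
RR → AL
AL → IT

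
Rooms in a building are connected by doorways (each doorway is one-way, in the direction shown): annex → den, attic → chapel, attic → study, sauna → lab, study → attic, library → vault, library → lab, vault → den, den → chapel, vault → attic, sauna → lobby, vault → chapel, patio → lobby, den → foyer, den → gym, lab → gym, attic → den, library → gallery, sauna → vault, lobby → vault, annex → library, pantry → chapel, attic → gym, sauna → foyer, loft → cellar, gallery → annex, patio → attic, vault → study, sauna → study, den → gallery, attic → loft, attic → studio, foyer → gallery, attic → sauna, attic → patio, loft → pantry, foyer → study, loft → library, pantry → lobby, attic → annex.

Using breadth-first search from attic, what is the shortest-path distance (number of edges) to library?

Level 0: attic
Level 1: annex, chapel, den, gym, loft, patio, sauna, studio, study
Level 2: cellar, foyer, gallery, lab, library, lobby, pantry, vault
library first appears at level 2.

2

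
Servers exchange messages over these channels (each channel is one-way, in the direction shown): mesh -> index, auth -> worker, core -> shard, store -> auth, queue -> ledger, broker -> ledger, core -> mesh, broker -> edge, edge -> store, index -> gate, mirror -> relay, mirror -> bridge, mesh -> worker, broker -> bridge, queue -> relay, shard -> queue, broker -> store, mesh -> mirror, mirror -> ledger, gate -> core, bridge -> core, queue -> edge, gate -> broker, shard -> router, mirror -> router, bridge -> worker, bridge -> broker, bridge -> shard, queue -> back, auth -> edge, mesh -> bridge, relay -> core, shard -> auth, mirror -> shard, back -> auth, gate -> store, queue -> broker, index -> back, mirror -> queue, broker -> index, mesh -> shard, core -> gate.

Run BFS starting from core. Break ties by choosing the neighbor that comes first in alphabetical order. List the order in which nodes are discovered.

core, gate, mesh, shard, broker, store, bridge, index, mirror, worker, auth, queue, router, edge, ledger, back, relay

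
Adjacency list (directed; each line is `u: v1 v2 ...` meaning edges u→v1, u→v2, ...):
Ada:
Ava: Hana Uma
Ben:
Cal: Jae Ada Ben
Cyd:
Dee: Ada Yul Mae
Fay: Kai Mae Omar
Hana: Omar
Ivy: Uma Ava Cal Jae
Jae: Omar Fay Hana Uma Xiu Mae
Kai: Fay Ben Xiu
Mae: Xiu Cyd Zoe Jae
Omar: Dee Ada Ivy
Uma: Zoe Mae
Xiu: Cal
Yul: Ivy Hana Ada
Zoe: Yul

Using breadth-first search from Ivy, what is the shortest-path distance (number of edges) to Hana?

2

Level 0: Ivy
Level 1: Ava, Cal, Jae, Uma
Level 2: Ada, Ben, Fay, Hana, Mae, Omar, Xiu, Zoe
Level 3: Cyd, Dee, Kai, Yul
Hana first appears at level 2.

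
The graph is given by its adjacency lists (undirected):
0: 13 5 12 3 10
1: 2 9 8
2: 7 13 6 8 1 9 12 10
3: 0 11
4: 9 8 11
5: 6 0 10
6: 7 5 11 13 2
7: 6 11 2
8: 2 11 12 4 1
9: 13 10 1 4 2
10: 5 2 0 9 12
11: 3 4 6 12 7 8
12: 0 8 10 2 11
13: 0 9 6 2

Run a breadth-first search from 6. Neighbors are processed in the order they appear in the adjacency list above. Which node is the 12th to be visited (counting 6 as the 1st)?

Visit 6; enqueue 7, 5, 11, 13, 2 → queue [7, 5, 11, 13, 2]
Visit 7 → queue [5, 11, 13, 2]
Visit 5; enqueue 0, 10 → queue [11, 13, 2, 0, 10]
Visit 11; enqueue 3, 4, 12, 8 → queue [13, 2, 0, 10, 3, 4, 12, 8]
Visit 13; enqueue 9 → queue [2, 0, 10, 3, 4, 12, 8, 9]
Visit 2; enqueue 1 → queue [0, 10, 3, 4, 12, 8, 9, 1]
Visit 0 → queue [10, 3, 4, 12, 8, 9, 1]
Visit 10 → queue [3, 4, 12, 8, 9, 1]
Visit 3 → queue [4, 12, 8, 9, 1]
Visit 4 → queue [12, 8, 9, 1]
Visit 12 → queue [8, 9, 1]
Visit 8 → queue [9, 1]
Visit 9 → queue [1]
Visit 1 → queue []

Visit order: 6, 7, 5, 11, 13, 2, 0, 10, 3, 4, 12, 8, 9, 1

8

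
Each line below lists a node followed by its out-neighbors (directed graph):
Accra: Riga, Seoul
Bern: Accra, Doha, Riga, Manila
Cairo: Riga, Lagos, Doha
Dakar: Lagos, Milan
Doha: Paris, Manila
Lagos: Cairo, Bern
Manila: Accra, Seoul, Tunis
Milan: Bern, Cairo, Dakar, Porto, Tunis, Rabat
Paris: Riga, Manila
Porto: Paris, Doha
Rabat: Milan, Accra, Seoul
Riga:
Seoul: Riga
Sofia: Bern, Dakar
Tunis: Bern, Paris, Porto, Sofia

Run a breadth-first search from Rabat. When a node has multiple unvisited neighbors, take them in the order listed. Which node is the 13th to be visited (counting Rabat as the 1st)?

Visit Rabat; enqueue Milan, Accra, Seoul → queue [Milan, Accra, Seoul]
Visit Milan; enqueue Bern, Cairo, Dakar, Porto, Tunis → queue [Accra, Seoul, Bern, Cairo, Dakar, Porto, Tunis]
Visit Accra; enqueue Riga → queue [Seoul, Bern, Cairo, Dakar, Porto, Tunis, Riga]
Visit Seoul → queue [Bern, Cairo, Dakar, Porto, Tunis, Riga]
Visit Bern; enqueue Doha, Manila → queue [Cairo, Dakar, Porto, Tunis, Riga, Doha, Manila]
Visit Cairo; enqueue Lagos → queue [Dakar, Porto, Tunis, Riga, Doha, Manila, Lagos]
Visit Dakar → queue [Porto, Tunis, Riga, Doha, Manila, Lagos]
Visit Porto; enqueue Paris → queue [Tunis, Riga, Doha, Manila, Lagos, Paris]
Visit Tunis; enqueue Sofia → queue [Riga, Doha, Manila, Lagos, Paris, Sofia]
Visit Riga → queue [Doha, Manila, Lagos, Paris, Sofia]
Visit Doha → queue [Manila, Lagos, Paris, Sofia]
Visit Manila → queue [Lagos, Paris, Sofia]
Visit Lagos → queue [Paris, Sofia]
Visit Paris → queue [Sofia]
Visit Sofia → queue []

Visit order: Rabat, Milan, Accra, Seoul, Bern, Cairo, Dakar, Porto, Tunis, Riga, Doha, Manila, Lagos, Paris, Sofia

Lagos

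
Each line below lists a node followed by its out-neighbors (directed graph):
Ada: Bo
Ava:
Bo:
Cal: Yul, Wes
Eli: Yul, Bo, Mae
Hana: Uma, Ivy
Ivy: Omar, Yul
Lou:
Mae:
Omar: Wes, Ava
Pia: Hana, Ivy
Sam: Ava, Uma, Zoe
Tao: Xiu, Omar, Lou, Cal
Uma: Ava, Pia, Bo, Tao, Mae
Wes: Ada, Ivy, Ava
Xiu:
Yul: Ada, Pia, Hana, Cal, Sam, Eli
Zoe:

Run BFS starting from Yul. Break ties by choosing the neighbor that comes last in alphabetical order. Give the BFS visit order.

Yul, Sam, Pia, Hana, Eli, Cal, Ada, Zoe, Uma, Ava, Ivy, Mae, Bo, Wes, Tao, Omar, Xiu, Lou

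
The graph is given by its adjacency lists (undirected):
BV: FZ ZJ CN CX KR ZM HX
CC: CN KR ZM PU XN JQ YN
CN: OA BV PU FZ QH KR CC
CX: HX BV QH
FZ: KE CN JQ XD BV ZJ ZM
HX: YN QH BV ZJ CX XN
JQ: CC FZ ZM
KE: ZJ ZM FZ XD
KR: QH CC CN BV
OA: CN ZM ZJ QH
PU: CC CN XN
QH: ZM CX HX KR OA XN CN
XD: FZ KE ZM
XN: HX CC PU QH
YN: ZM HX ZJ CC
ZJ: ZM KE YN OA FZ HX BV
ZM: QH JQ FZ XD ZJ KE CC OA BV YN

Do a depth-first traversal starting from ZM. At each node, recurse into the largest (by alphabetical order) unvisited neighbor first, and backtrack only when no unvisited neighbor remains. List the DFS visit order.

Visit ZM
ZM → ZJ
ZJ → YN
YN → HX
HX → XN
XN → QH
QH → OA
OA → CN
CN → PU
PU → CC
CC → KR
KR → BV
BV → FZ
FZ → XD
XD → KE
FZ → JQ
BV → CX

ZM -> ZJ -> YN -> HX -> XN -> QH -> OA -> CN -> PU -> CC -> KR -> BV -> FZ -> XD -> KE -> JQ -> CX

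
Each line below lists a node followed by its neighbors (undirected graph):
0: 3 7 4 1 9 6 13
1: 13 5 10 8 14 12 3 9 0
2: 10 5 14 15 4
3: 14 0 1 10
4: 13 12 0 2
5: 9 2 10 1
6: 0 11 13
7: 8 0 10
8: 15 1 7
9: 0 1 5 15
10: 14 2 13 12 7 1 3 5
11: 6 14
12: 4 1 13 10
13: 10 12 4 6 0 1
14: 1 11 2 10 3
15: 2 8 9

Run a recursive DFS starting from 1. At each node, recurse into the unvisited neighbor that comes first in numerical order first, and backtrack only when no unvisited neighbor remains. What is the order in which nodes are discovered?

Visit 1
1 → 0
0 → 3
3 → 10
10 → 2
2 → 4
4 → 12
12 → 13
13 → 6
6 → 11
11 → 14
2 → 5
5 → 9
9 → 15
15 → 8
8 → 7

1 -> 0 -> 3 -> 10 -> 2 -> 4 -> 12 -> 13 -> 6 -> 11 -> 14 -> 5 -> 9 -> 15 -> 8 -> 7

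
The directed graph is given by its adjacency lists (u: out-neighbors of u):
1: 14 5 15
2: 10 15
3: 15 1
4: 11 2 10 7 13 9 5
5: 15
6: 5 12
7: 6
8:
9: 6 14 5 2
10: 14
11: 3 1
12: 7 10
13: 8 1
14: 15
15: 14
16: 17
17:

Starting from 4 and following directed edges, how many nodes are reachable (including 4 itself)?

15

BFS from 4 visits: 4, 11, 2, 10, 7, 13, 9, 5, 3, 1, 15, 14, 6, 8, 12
Reachable nodes: 15 of 17 total.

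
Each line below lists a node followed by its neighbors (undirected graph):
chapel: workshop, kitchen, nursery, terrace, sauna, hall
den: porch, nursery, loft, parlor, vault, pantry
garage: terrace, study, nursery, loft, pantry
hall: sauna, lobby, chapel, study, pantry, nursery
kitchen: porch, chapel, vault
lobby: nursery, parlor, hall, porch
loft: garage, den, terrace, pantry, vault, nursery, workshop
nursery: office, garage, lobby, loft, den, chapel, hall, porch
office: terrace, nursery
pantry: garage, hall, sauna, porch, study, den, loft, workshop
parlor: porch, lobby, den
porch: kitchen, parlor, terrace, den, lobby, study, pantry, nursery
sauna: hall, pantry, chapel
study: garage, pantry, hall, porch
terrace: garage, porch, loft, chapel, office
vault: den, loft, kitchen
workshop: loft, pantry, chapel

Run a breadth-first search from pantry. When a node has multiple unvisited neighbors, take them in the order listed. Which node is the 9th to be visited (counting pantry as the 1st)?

workshop

Visit pantry; enqueue garage, hall, sauna, porch, study, den, loft, workshop → queue [garage, hall, sauna, porch, study, den, loft, workshop]
Visit garage; enqueue terrace, nursery → queue [hall, sauna, porch, study, den, loft, workshop, terrace, nursery]
Visit hall; enqueue lobby, chapel → queue [sauna, porch, study, den, loft, workshop, terrace, nursery, lobby, chapel]
Visit sauna → queue [porch, study, den, loft, workshop, terrace, nursery, lobby, chapel]
Visit porch; enqueue kitchen, parlor → queue [study, den, loft, workshop, terrace, nursery, lobby, chapel, kitchen, parlor]
Visit study → queue [den, loft, workshop, terrace, nursery, lobby, chapel, kitchen, parlor]
Visit den; enqueue vault → queue [loft, workshop, terrace, nursery, lobby, chapel, kitchen, parlor, vault]
Visit loft → queue [workshop, terrace, nursery, lobby, chapel, kitchen, parlor, vault]
Visit workshop → queue [terrace, nursery, lobby, chapel, kitchen, parlor, vault]
Visit terrace; enqueue office → queue [nursery, lobby, chapel, kitchen, parlor, vault, office]
Visit nursery → queue [lobby, chapel, kitchen, parlor, vault, office]
Visit lobby → queue [chapel, kitchen, parlor, vault, office]
Visit chapel → queue [kitchen, parlor, vault, office]
Visit kitchen → queue [parlor, vault, office]
Visit parlor → queue [vault, office]
Visit vault → queue [office]
Visit office → queue []

Visit order: pantry, garage, hall, sauna, porch, study, den, loft, workshop, terrace, nursery, lobby, chapel, kitchen, parlor, vault, office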